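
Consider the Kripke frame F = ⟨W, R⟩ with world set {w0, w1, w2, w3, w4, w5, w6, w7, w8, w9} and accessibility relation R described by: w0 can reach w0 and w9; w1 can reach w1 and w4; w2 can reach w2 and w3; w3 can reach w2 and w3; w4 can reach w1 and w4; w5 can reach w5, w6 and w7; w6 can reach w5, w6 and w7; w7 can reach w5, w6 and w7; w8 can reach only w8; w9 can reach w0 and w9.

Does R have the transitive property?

Transitive: yes — every two-step R-path is closed by a direct edge.

Yes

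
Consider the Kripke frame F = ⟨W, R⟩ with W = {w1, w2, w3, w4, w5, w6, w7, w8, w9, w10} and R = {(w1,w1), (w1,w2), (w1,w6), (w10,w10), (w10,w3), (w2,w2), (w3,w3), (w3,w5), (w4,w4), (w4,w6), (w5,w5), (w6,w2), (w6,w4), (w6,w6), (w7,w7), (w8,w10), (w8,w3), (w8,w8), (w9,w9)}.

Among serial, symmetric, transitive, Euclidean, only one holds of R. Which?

Serial: yes — every world has a successor (e.g. w1 R w1).
Symmetric: no — w1 R w2 but not w2 R w1.
Transitive: no — w1 R w6 and w6 R w4, but not w1 R w4.
Euclidean: no — w1 R w2 and w1 R w6, but not w2 R w6.
Only serial holds.

serial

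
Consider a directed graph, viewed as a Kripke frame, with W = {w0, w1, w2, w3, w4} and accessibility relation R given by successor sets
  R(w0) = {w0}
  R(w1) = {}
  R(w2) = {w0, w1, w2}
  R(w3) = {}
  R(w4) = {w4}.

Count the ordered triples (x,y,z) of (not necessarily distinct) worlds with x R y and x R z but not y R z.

5

Enumerating: (w2,w0,w1), (w2,w0,w2), (w2,w1,w0), (w2,w1,w1), (w2,w1,w2).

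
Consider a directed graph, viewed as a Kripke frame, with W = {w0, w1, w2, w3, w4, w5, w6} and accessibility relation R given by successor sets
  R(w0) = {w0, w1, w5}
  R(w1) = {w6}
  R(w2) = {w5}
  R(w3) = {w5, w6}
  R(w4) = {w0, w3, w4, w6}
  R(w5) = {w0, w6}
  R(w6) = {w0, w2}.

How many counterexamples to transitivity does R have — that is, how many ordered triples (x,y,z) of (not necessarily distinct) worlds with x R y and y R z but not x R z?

Enumerating: (w0,w1,w6), (w0,w5,w6), (w1,w6,w0), (w1,w6,w2), (w2,w5,w0), (w2,w5,w6), (w3,w5,w0), (w3,w6,w0), (w3,w6,w2), (w4,w0,w1), (w4,w0,w5), (w4,w3,w5), … and 7 more.
Total: 19.

19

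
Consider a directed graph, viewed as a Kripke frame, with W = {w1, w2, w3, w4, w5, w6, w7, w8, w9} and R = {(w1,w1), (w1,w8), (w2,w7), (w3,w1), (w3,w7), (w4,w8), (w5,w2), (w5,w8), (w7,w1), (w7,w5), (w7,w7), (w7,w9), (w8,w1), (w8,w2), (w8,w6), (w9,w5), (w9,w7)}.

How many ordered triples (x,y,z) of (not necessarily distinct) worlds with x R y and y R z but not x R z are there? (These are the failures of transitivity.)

23

Enumerating: (w1,w8,w2), (w1,w8,w6), (w2,w7,w1), (w2,w7,w5), (w2,w7,w9), (w3,w1,w8), (w3,w7,w5), (w3,w7,w9), (w4,w8,w1), (w4,w8,w2), (w4,w8,w6), (w5,w2,w7), … and 11 more.
Total: 23.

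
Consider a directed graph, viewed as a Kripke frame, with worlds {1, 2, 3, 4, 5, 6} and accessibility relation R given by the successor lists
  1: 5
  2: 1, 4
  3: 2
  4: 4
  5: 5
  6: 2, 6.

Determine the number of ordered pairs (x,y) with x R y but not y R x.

5

Enumerating: (1,5), (2,1), (2,4), (3,2), (6,2).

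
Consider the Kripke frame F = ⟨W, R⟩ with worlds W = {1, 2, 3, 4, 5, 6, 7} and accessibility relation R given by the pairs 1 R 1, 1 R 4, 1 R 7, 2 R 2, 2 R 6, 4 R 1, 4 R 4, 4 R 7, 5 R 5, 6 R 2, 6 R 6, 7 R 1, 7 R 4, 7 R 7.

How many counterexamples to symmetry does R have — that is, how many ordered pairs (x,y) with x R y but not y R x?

R is symmetric; there are no such tuples.

0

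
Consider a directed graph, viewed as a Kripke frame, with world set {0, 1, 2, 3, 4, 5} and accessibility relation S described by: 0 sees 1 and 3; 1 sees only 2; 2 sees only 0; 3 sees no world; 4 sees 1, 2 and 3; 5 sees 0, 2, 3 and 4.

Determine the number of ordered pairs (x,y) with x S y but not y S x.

Enumerating: (0,1), (0,3), (1,2), (2,0), (4,1), (4,2), (4,3), (5,0), (5,2), (5,3), (5,4).

11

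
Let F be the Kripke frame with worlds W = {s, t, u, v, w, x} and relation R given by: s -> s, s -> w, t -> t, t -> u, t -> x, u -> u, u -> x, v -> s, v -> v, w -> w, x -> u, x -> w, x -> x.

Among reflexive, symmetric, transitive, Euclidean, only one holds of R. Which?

Reflexive: yes — every world is R-related to itself.
Symmetric: no — s R w but not w R s.
Transitive: no — t R x and x R w, but not t R w.
Euclidean: no — x R u and x R w, but not u R w.
Only reflexive holds.

reflexive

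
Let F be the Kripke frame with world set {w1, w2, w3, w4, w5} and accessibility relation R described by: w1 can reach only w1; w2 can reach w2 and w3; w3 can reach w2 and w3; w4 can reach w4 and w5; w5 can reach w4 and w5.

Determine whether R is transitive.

Transitive: yes — every two-step R-path is closed by a direct edge.

Yes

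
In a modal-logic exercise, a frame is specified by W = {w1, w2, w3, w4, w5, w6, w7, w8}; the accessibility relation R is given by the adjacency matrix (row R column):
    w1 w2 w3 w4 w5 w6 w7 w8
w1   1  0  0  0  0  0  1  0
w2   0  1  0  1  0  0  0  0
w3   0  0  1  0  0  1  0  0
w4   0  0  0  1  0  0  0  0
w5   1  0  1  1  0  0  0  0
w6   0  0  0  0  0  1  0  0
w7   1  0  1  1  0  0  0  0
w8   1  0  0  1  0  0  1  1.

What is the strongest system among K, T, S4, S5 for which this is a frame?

Reflexive (axiom T): no — w5 is not related to itself.
Transitive (axiom 4): no — w1 R w7 and w7 R w3, but not w1 R w3.
Euclidean (axiom 5): no — w5 R w1 and w5 R w3, but not w1 R w3.
So F validates K; T would additionally require R to be reflexive. The strongest is K.

K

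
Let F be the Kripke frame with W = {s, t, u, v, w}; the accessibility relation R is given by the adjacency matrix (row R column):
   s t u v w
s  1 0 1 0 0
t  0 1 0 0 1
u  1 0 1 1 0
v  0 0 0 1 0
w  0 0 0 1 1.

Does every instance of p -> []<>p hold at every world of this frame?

No

The schema B characterises exactly the symmetric frames.
Symmetric: no — t R w but not w R t.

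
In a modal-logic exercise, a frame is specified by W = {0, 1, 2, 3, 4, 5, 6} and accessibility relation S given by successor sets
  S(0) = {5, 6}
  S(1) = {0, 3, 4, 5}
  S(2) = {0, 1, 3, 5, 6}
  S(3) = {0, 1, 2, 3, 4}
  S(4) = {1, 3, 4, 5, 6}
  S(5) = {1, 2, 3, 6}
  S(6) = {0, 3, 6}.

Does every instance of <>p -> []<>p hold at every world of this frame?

The schema 5 characterises exactly the Euclidean frames.
Euclidean: no — 0 S 6 and 0 S 5, but not 6 S 5.

No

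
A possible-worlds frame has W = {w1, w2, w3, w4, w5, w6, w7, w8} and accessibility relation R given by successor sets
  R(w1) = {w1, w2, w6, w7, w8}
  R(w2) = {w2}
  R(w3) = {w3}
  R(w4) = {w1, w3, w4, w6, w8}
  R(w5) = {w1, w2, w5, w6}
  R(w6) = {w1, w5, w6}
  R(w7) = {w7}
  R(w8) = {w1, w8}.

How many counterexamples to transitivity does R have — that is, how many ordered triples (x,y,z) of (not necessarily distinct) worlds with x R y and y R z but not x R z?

13

Enumerating: (w1,w6,w5), (w4,w1,w2), (w4,w1,w7), (w4,w6,w5), (w5,w1,w7), (w5,w1,w8), (w6,w1,w2), (w6,w1,w7), (w6,w1,w8), (w6,w5,w2), (w8,w1,w2), (w8,w1,w6), (w8,w1,w7).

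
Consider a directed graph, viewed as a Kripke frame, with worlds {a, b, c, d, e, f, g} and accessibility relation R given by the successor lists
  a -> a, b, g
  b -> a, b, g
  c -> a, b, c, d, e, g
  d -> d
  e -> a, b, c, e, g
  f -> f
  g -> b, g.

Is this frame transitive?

Transitive: no — e R c and c R d, but not e R d.

No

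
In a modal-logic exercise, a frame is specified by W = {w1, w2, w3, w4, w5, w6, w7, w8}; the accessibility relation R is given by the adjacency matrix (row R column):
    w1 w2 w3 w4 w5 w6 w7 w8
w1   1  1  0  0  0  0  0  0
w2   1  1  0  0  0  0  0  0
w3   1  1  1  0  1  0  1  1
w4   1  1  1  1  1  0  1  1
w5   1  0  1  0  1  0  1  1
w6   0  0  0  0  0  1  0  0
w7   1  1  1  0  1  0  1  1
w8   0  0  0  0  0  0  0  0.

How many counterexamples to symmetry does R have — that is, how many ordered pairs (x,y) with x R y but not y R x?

Enumerating: (w3,w1), (w3,w2), (w3,w8), (w4,w1), (w4,w2), (w4,w3), (w4,w5), (w4,w7), (w4,w8), (w5,w1), (w5,w8), (w7,w1), (w7,w2), (w7,w8).

14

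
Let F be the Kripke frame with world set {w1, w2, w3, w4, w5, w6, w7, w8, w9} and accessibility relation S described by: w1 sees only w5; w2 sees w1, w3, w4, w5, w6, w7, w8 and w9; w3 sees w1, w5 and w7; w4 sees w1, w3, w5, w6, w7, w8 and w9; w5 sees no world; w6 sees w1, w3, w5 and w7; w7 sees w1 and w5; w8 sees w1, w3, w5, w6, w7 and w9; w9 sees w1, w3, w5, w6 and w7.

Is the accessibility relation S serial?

No

Serial: no — w5 has no S-successor.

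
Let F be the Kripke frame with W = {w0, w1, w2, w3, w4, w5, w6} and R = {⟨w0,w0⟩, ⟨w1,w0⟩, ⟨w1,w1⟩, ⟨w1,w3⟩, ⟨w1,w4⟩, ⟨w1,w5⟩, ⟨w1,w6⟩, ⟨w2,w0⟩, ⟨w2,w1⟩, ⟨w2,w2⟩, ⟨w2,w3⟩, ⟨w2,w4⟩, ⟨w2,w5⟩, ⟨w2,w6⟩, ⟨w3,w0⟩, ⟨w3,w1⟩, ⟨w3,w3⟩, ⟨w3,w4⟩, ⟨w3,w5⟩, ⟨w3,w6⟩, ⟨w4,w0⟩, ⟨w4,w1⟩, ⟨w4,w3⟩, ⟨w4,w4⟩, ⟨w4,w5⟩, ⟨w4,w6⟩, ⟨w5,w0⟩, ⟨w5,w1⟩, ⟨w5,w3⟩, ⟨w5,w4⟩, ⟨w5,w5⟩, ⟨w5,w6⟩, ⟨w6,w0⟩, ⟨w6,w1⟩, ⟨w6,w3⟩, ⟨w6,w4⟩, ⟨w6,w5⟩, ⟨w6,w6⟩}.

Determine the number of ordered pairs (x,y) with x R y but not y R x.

Enumerating: (w1,w0), (w2,w0), (w2,w1), (w2,w3), (w2,w4), (w2,w5), (w2,w6), (w3,w0), (w4,w0), (w5,w0), (w6,w0).

11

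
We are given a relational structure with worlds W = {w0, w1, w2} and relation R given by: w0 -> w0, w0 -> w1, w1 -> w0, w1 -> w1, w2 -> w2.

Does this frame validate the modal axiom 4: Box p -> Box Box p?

Yes

Axiom 4 corresponds to the accessibility relation being transitive.
Transitive: yes — every two-step R-path is closed by a direct edge.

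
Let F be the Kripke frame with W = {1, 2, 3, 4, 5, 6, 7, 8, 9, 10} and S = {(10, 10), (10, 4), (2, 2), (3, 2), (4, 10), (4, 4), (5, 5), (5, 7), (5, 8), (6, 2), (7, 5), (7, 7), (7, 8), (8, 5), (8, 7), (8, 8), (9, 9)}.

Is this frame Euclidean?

Yes

Euclidean: yes — any two successors of a common world are S-related.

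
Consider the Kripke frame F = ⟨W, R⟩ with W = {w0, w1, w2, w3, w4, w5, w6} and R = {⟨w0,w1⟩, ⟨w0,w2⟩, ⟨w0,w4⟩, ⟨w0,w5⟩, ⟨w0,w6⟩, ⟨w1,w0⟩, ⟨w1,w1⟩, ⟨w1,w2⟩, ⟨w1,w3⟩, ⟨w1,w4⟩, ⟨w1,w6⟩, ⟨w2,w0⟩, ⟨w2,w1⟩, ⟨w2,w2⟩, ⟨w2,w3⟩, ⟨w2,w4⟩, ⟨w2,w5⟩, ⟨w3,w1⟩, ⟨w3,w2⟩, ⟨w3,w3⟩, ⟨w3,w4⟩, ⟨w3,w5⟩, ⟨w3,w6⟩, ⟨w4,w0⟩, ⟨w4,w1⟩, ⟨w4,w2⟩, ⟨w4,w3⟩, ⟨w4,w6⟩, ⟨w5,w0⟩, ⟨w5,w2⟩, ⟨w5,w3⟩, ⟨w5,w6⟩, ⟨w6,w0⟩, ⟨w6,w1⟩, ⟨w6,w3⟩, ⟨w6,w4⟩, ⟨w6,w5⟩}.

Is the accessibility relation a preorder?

No

Reflexive: no — w0 is not related to itself.
Transitive: no — w0 R w1 and w1 R w3, but not w0 R w3.
So R is not a preorder.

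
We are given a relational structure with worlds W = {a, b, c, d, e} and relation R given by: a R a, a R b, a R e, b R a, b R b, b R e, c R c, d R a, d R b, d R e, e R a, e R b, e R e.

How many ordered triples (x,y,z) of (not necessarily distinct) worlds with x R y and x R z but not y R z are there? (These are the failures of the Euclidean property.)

0

R is Euclidean; there are no such tuples.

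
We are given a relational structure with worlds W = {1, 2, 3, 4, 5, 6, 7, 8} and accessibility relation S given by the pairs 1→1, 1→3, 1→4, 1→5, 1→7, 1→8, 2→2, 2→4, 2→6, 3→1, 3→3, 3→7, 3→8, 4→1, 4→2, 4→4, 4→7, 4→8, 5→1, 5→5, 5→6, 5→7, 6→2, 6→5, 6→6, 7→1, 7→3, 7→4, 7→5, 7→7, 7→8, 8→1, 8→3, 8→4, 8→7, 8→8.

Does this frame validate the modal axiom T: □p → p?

By correspondence theory, T is valid on a frame iff S is reflexive.
Reflexive: yes — every world is S-related to itself.

Yes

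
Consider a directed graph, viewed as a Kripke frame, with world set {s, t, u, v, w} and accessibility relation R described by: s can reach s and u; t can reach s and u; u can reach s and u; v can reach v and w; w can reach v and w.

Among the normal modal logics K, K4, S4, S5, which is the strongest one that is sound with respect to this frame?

Transitive (axiom 4): yes — every two-step R-path is closed by a direct edge.
Reflexive (axiom T): no — t is not related to itself.
Euclidean (axiom 5): yes — any two successors of a common world are R-related.
So F validates K, K4; S4 would additionally require R to be reflexive. The strongest is K4.

K4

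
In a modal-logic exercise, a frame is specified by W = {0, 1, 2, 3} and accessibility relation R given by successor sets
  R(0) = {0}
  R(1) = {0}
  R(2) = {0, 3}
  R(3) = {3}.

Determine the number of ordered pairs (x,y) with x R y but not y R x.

3

Enumerating: (1,0), (2,0), (2,3).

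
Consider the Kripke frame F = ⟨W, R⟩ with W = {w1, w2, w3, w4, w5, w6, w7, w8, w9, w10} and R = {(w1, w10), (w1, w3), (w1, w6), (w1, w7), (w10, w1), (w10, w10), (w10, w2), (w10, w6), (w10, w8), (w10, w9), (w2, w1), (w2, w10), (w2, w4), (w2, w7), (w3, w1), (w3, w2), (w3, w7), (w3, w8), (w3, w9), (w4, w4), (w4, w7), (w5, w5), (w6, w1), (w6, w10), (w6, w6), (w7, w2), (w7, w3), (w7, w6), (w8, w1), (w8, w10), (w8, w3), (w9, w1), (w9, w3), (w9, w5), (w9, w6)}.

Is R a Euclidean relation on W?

Euclidean: no — w1 R w10 and w1 R w3, but not w10 R w3.

No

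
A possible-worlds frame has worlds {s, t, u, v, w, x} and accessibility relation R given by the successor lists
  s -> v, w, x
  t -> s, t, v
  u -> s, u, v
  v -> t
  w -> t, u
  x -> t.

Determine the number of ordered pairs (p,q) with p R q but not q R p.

9

Enumerating: (s,v), (s,w), (s,x), (t,s), (u,s), (u,v), (w,t), (w,u), (x,t).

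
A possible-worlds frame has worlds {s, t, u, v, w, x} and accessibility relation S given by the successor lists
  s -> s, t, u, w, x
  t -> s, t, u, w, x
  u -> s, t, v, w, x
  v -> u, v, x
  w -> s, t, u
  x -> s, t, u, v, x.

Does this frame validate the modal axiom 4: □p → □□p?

No

The schema 4 characterises exactly the transitive frames.
Transitive: no — s S u and u S v, but not s S v.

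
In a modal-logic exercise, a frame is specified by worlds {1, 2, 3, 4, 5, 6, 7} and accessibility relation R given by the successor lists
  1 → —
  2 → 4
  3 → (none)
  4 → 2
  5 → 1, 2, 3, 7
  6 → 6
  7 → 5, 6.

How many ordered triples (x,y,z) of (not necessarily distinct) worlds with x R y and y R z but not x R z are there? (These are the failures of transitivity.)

Enumerating: (2,4,2), (4,2,4), (5,2,4), (5,7,5), (5,7,6), (7,5,1), (7,5,2), (7,5,3), (7,5,7).

9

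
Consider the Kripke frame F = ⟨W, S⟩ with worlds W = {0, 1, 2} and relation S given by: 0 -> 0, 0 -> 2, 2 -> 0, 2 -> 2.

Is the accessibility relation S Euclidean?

Euclidean: yes — any two successors of a common world are S-related.

Yes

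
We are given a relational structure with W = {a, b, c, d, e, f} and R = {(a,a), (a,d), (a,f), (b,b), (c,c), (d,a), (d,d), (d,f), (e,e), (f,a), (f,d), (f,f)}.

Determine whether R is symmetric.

Symmetric: yes — every pair in R has its reverse in R.

Yes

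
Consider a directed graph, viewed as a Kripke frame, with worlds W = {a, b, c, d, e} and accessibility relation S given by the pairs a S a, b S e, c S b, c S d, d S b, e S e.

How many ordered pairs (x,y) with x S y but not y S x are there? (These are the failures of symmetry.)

4

Enumerating: (b,e), (c,b), (c,d), (d,b).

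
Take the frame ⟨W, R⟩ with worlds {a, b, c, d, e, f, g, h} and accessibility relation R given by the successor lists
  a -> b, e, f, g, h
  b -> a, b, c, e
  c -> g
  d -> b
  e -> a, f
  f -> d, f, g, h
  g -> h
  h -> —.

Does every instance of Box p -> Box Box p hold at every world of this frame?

No

The schema 4 characterises exactly the transitive frames.
Transitive: no — a R b and b R c, but not a R c.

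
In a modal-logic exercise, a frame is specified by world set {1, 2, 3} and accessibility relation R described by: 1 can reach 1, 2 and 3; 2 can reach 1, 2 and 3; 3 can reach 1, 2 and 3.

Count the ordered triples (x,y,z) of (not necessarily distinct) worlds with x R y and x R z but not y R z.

R is Euclidean; there are no such tuples.

0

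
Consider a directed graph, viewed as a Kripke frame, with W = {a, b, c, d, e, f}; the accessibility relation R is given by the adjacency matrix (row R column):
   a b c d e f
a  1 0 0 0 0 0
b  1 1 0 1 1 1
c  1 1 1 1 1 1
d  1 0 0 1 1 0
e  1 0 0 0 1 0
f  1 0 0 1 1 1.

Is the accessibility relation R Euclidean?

Euclidean: no — b R a and b R d, but not a R d.

No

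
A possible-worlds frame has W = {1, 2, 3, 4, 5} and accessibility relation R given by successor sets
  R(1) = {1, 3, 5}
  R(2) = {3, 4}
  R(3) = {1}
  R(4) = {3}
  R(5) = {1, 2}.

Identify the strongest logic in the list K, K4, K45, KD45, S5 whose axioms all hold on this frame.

Transitive (axiom 4): no — 1 R 5 and 5 R 2, but not 1 R 2.
Euclidean (axiom 5): no — 1 R 3 and 1 R 5, but not 3 R 5.
Serial (axiom D): yes — every world has a successor (e.g. 1 R 1).
Reflexive (axiom T): no — 2 is not related to itself.
So F validates K; K4 would additionally require R to be transitive. The strongest is K.

K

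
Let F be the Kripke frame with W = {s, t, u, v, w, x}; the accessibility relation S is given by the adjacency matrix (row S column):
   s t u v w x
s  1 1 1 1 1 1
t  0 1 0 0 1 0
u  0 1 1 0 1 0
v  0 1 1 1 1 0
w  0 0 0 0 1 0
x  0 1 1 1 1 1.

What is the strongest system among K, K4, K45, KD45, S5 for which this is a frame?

K4

Transitive (axiom 4): yes — every two-step S-path is closed by a direct edge.
Euclidean (axiom 5): no — s S t and s S u, but not t S u.
Serial (axiom D): yes — every world has a successor (e.g. s S s).
Reflexive (axiom T): yes — every world is S-related to itself.
So F validates K, K4; K45 would additionally require S to be Euclidean. The strongest is K4.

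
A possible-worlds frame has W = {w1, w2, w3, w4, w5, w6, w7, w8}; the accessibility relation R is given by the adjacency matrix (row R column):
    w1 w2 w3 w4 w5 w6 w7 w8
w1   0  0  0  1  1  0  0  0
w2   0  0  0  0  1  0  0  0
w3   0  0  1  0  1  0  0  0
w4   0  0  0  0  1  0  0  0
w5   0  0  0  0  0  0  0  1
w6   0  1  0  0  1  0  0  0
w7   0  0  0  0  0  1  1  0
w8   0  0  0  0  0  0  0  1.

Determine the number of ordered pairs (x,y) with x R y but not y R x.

Enumerating: (w1,w4), (w1,w5), (w2,w5), (w3,w5), (w4,w5), (w5,w8), (w6,w2), (w6,w5), (w7,w6).

9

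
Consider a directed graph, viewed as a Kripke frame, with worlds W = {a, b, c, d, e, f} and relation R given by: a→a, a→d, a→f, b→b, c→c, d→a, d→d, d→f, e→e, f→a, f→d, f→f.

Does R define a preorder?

Reflexive: yes — every world is R-related to itself.
Transitive: yes — every two-step R-path is closed by a direct edge.
So R is a preorder.

Yes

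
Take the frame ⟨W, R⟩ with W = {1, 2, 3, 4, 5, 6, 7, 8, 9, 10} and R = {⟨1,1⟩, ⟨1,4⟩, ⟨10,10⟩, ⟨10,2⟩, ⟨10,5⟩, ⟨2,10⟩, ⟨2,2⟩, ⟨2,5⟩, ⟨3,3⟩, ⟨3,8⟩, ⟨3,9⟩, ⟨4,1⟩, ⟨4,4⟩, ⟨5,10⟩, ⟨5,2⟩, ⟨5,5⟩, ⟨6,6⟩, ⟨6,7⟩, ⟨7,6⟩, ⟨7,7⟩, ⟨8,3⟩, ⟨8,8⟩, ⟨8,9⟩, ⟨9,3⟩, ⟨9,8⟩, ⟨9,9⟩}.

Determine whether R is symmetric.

Symmetric: yes — every pair in R has its reverse in R.

Yes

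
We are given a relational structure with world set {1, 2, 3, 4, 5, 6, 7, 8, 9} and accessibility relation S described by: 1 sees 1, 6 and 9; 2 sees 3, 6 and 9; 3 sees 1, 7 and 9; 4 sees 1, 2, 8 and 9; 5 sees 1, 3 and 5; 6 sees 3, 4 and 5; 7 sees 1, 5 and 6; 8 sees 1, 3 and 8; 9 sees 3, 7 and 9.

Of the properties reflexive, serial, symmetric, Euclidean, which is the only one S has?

serial

Reflexive: no — 2 is not related to itself.
Serial: yes — every world has a successor (e.g. 1 S 1).
Symmetric: no — 1 S 6 but not 6 S 1.
Euclidean: no — 1 S 6 and 1 S 9, but not 6 S 9.
Only serial holds.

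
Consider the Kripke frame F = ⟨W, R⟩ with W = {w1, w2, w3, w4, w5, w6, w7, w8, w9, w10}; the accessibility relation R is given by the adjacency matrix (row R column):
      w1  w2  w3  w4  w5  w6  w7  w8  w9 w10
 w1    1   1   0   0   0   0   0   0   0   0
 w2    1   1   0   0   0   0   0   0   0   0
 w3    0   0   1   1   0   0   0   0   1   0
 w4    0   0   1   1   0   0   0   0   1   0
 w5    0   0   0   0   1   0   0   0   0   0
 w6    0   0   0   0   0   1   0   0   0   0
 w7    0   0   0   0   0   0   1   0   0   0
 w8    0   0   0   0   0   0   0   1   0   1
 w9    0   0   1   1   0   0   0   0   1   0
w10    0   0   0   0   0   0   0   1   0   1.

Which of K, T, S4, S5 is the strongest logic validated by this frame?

S5

Reflexive (axiom T): yes — every world is R-related to itself.
Transitive (axiom 4): yes — every two-step R-path is closed by a direct edge.
Euclidean (axiom 5): yes — any two successors of a common world are R-related.
So F validates K, T, S4, S5. The strongest is S5.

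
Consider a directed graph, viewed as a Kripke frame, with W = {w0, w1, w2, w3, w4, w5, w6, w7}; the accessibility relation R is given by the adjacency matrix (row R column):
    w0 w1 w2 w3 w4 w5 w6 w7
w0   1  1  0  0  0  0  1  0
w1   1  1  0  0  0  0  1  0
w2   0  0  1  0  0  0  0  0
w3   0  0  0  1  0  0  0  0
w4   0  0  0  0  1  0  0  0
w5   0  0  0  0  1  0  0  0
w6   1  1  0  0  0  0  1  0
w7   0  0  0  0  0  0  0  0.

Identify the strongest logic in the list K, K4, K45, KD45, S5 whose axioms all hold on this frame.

Transitive (axiom 4): yes — every two-step R-path is closed by a direct edge.
Euclidean (axiom 5): yes — any two successors of a common world are R-related.
Serial (axiom D): no — w7 has no R-successor.
Reflexive (axiom T): no — w5 is not related to itself.
So F validates K, K4, K45; KD45 would additionally require R to be serial. The strongest is K45.

K45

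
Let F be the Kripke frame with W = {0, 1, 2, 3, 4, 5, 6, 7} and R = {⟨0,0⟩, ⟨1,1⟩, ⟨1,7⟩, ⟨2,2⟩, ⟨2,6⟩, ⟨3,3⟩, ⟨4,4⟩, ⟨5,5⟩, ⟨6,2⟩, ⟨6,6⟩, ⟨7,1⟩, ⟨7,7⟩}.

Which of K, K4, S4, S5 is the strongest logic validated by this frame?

S5

Transitive (axiom 4): yes — every two-step R-path is closed by a direct edge.
Reflexive (axiom T): yes — every world is R-related to itself.
Euclidean (axiom 5): yes — any two successors of a common world are R-related.
So F validates K, K4, S4, S5. The strongest is S5.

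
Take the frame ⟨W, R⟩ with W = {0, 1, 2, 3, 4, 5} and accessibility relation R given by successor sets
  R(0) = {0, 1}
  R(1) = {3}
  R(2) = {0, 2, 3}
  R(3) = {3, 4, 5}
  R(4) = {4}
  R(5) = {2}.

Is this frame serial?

Yes

Serial: yes — every world has a successor (e.g. 0 R 0).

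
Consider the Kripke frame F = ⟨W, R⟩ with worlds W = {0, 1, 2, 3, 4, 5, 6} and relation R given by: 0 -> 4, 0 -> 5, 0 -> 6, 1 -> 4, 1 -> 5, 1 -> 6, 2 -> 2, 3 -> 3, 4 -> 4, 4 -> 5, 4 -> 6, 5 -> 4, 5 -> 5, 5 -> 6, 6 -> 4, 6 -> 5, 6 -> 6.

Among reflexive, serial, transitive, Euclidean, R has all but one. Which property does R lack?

reflexive

Reflexive: no — 0 is not related to itself.
Serial: yes — every world has a successor (e.g. 0 R 4).
Transitive: yes — every two-step R-path is closed by a direct edge.
Euclidean: yes — any two successors of a common world are R-related.
Only reflexive fails.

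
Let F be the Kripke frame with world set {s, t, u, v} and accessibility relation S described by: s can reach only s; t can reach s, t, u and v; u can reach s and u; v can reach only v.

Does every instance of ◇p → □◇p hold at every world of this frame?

The schema 5 characterises exactly the Euclidean frames.
Euclidean: no — t S s and t S u, but not s S u.

No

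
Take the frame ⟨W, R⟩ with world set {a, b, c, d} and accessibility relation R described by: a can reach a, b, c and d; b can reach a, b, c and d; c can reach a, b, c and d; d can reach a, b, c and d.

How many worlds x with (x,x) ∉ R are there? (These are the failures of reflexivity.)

0

R is reflexive; there are no such worlds.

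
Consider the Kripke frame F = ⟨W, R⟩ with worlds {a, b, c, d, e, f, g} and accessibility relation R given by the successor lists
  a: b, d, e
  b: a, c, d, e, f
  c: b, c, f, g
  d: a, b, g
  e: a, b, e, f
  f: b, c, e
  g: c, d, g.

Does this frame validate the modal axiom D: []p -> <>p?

By correspondence theory, D is valid on a frame iff R is serial.
Serial: yes — every world has a successor (e.g. a R b).

Yes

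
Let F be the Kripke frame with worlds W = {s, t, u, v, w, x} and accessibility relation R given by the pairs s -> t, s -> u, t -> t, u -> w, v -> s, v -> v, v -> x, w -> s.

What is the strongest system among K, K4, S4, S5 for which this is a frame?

Transitive (axiom 4): no — s R u and u R w, but not s R w.
Reflexive (axiom T): no — s is not related to itself.
Euclidean (axiom 5): no — s R t and s R u, but not t R u.
So F validates K; K4 would additionally require R to be transitive. The strongest is K.

K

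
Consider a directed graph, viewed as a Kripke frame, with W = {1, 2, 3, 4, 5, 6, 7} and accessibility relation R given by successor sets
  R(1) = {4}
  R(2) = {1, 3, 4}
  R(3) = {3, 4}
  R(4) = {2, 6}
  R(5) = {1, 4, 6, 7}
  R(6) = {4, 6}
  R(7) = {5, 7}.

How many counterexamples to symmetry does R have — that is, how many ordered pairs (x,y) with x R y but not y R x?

7

Enumerating: (1,4), (2,1), (2,3), (3,4), (5,1), (5,4), (5,6).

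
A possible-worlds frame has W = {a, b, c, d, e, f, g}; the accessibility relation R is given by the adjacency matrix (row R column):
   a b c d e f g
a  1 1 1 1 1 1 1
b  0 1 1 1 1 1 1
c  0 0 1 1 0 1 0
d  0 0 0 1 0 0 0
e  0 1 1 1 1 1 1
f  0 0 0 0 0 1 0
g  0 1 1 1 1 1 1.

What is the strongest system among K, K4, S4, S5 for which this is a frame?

Transitive (axiom 4): yes — every two-step R-path is closed by a direct edge.
Reflexive (axiom T): yes — every world is R-related to itself.
Euclidean (axiom 5): no — a R c and a R b, but not c R b.
So F validates K, K4, S4; S5 would additionally require R to be Euclidean. The strongest is S4.

S4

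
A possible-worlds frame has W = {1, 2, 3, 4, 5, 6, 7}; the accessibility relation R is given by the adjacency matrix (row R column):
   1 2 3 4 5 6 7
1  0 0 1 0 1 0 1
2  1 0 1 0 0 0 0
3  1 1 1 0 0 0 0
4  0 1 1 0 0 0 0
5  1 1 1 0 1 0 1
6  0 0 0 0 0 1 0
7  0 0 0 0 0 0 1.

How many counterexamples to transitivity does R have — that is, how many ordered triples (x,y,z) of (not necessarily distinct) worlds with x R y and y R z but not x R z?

11

Enumerating: (1,3,1), (1,3,2), (1,5,1), (1,5,2), (2,1,5), (2,1,7), (2,3,2), (3,1,5), (3,1,7), (4,2,1), (4,3,1).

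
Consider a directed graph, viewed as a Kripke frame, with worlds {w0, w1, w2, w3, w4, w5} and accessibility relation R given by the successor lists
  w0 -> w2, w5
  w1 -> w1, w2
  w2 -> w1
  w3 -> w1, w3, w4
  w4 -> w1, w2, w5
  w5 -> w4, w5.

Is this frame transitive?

No

Transitive: no — w0 R w2 and w2 R w1, but not w0 R w1.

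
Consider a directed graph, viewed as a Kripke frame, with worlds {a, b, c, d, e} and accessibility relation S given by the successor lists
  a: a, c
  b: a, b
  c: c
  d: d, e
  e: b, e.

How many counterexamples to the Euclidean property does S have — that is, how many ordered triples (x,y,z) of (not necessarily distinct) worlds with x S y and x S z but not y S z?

4

Enumerating: (a,c,a), (b,a,b), (d,e,d), (e,b,e).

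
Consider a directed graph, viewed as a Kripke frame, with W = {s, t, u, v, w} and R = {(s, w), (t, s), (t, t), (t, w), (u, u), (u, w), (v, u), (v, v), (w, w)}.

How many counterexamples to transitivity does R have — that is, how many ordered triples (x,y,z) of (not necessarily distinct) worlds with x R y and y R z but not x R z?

1

Enumerating: (v,u,w).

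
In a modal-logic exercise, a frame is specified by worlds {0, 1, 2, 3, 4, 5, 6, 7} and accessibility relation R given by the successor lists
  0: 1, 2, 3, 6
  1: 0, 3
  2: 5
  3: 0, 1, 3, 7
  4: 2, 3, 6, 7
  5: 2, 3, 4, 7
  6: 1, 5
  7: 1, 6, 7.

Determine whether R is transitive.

Transitive: no — 0 R 2 and 2 R 5, but not 0 R 5.

No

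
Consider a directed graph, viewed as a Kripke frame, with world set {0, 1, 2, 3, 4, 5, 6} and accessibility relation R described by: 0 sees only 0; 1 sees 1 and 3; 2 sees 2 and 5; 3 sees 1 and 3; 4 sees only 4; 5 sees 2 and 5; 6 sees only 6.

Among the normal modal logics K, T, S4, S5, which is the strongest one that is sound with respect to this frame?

S5

Reflexive (axiom T): yes — every world is R-related to itself.
Transitive (axiom 4): yes — every two-step R-path is closed by a direct edge.
Euclidean (axiom 5): yes — any two successors of a common world are R-related.
So F validates K, T, S4, S5. The strongest is S5.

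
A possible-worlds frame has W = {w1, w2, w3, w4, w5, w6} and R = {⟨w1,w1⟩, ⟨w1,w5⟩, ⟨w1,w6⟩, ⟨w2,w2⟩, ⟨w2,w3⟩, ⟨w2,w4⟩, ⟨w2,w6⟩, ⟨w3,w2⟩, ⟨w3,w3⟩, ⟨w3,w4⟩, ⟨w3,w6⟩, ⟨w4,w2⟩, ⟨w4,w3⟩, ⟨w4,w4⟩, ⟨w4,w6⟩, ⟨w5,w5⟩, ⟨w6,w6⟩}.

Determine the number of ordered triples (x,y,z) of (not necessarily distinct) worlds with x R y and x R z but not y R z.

13

Enumerating: (w1,w5,w1), (w1,w5,w6), (w1,w6,w1), (w1,w6,w5), (w2,w6,w2), (w2,w6,w3), (w2,w6,w4), (w3,w6,w2), (w3,w6,w3), (w3,w6,w4), (w4,w6,w2), (w4,w6,w3), (w4,w6,w4).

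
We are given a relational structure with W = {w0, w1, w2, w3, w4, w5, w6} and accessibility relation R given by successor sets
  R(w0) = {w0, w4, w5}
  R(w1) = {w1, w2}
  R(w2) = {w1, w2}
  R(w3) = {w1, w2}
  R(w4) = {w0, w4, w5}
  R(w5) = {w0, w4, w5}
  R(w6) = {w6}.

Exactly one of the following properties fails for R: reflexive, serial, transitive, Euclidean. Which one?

reflexive

Reflexive: no — w3 is not related to itself.
Serial: yes — every world has a successor (e.g. w0 R w0).
Transitive: yes — every two-step R-path is closed by a direct edge.
Euclidean: yes — any two successors of a common world are R-related.
Only reflexive fails.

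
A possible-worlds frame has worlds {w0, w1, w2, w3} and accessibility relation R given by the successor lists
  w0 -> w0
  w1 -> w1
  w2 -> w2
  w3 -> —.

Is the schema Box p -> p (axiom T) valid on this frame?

The schema T characterises exactly the reflexive frames.
Reflexive: no — w3 is not related to itself.

No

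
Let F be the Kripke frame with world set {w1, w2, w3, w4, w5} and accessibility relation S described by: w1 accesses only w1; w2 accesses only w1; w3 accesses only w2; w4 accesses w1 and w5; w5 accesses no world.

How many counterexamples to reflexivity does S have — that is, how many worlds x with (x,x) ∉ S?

Enumerating: w2, w3, w4, w5.

4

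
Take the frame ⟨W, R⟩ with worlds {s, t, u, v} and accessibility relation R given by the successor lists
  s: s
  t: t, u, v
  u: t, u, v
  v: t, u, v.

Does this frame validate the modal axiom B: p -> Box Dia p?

Axiom B corresponds to the accessibility relation being symmetric.
Symmetric: yes — every pair in R has its reverse in R.

Yes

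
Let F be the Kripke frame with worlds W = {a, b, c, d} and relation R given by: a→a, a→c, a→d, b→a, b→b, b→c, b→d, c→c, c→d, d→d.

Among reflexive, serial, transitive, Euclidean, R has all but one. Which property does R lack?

Reflexive: yes — every world is R-related to itself.
Serial: yes — every world has a successor (e.g. a R a).
Transitive: yes — every two-step R-path is closed by a direct edge.
Euclidean: no — a R d and a R c, but not d R c.
Only Euclidean fails.

Euclidean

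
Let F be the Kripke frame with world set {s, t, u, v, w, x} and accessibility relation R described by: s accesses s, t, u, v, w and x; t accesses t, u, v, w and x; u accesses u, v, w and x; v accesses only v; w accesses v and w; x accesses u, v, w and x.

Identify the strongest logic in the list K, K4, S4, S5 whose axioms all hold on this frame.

S4

Transitive (axiom 4): yes — every two-step R-path is closed by a direct edge.
Reflexive (axiom T): yes — every world is R-related to itself.
Euclidean (axiom 5): no — s R u and s R t, but not u R t.
So F validates K, K4, S4; S5 would additionally require R to be Euclidean. The strongest is S4.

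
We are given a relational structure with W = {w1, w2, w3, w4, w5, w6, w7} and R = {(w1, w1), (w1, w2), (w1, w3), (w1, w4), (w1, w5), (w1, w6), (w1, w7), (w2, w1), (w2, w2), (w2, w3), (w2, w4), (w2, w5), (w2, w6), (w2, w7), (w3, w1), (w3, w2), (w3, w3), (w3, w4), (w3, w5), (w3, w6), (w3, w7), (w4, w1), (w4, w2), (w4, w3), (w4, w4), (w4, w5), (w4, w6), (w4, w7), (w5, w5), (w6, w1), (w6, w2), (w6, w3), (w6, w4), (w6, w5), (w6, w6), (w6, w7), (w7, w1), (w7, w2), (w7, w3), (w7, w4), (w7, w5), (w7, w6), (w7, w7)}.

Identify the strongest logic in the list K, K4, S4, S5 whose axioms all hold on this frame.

S4

Transitive (axiom 4): yes — every two-step R-path is closed by a direct edge.
Reflexive (axiom T): yes — every world is R-related to itself.
Euclidean (axiom 5): no — w1 R w5 and w1 R w2, but not w5 R w2.
So F validates K, K4, S4; S5 would additionally require R to be Euclidean. The strongest is S4.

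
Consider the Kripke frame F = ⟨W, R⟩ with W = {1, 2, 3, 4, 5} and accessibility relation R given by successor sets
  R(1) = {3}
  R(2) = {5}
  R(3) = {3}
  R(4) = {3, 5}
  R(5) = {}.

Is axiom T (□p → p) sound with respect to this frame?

No

By correspondence theory, T is valid on a frame iff R is reflexive.
Reflexive: no — 1 is not related to itself.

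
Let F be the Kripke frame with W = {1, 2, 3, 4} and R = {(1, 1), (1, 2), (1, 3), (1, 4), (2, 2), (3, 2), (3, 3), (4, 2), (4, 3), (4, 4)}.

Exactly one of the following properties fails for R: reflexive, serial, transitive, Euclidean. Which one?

Reflexive: yes — every world is R-related to itself.
Serial: yes — every world has a successor (e.g. 1 R 1).
Transitive: yes — every two-step R-path is closed by a direct edge.
Euclidean: no — 1 R 2 and 1 R 3, but not 2 R 3.
Only Euclidean fails.

Euclidean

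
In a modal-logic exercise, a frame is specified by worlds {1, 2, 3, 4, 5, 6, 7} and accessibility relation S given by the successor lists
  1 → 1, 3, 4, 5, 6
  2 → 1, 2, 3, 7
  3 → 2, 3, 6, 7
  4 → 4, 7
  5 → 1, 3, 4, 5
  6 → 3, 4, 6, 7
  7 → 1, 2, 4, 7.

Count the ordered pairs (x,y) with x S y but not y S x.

Enumerating: (1,3), (1,4), (1,6), (2,1), (3,7), (5,3), (5,4), (6,4), (6,7), (7,1).

10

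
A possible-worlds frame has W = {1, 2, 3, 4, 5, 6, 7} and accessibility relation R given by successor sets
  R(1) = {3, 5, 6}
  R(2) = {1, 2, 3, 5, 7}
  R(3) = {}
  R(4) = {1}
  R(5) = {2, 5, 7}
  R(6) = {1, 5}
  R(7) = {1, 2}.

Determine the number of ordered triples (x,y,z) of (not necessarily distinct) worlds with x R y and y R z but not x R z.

Enumerating: (1,5,2), (1,5,7), (1,6,1), (2,1,6), (4,1,3), (4,1,5), (4,1,6), (5,2,1), (5,2,3), (5,7,1), (6,1,3), (6,1,6), … and 8 more.
Total: 20.

20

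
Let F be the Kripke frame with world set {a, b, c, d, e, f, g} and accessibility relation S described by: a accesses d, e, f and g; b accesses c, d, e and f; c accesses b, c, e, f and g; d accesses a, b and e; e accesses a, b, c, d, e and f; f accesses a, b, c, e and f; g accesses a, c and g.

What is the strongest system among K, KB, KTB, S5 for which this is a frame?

Symmetric (axiom B): yes — every pair in S has its reverse in S.
Reflexive (axiom T): no — a is not related to itself.
Euclidean (axiom 5): no — a S d and a S f, but not d S f.
So F validates K, KB; KTB would additionally require S to be reflexive. The strongest is KB.

KB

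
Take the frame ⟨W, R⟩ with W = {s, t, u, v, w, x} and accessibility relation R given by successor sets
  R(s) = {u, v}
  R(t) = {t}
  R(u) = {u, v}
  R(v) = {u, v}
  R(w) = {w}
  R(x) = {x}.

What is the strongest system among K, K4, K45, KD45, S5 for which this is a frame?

KD45

Transitive (axiom 4): yes — every two-step R-path is closed by a direct edge.
Euclidean (axiom 5): yes — any two successors of a common world are R-related.
Serial (axiom D): yes — every world has a successor (e.g. s R u).
Reflexive (axiom T): no — s is not related to itself.
So F validates K, K4, K45, KD45; S5 would additionally require R to be reflexive. The strongest is KD45.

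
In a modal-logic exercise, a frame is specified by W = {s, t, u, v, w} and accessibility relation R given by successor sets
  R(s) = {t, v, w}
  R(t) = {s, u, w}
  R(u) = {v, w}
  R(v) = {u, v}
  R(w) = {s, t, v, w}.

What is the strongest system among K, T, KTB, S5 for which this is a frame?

Reflexive (axiom T): no — s is not related to itself.
Symmetric (axiom B): no — s R v but not v R s.
Euclidean (axiom 5): no — s R t and s R v, but not t R v.
So F validates K; T would additionally require R to be reflexive. The strongest is K.

K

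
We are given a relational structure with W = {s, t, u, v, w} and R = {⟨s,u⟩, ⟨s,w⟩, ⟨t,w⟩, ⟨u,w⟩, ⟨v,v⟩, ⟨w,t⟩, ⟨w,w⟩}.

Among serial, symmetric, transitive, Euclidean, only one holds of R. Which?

Serial: yes — every world has a successor (e.g. s R u).
Symmetric: no — s R u but not u R s.
Transitive: no — s R w and w R t, but not s R t.
Euclidean: no — s R w and s R u, but not w R u.
Only serial holds.

serial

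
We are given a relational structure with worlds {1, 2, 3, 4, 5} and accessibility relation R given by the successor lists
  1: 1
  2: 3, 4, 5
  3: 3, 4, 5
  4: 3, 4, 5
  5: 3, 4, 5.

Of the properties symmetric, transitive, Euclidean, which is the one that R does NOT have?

Symmetric: no — 2 R 3 but not 3 R 2.
Transitive: yes — every two-step R-path is closed by a direct edge.
Euclidean: yes — any two successors of a common world are R-related.
Only symmetric fails.

symmetric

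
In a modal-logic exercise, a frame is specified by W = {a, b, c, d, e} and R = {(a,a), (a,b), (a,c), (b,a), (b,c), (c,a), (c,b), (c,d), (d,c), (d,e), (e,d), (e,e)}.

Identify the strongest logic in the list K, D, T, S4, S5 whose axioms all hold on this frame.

Serial (axiom D): yes — every world has a successor (e.g. a R a).
Reflexive (axiom T): no — b is not related to itself.
Transitive (axiom 4): no — a R c and c R d, but not a R d.
Euclidean (axiom 5): no — c R a and c R d, but not a R d.
So F validates K, D; T would additionally require R to be reflexive. The strongest is D.

D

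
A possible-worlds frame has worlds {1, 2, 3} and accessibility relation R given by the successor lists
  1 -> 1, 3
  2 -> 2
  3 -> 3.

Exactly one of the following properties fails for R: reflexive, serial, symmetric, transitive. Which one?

symmetric

Reflexive: yes — every world is R-related to itself.
Serial: yes — every world has a successor (e.g. 1 R 1).
Symmetric: no — 1 R 3 but not 3 R 1.
Transitive: yes — every two-step R-path is closed by a direct edge.
Only symmetric fails.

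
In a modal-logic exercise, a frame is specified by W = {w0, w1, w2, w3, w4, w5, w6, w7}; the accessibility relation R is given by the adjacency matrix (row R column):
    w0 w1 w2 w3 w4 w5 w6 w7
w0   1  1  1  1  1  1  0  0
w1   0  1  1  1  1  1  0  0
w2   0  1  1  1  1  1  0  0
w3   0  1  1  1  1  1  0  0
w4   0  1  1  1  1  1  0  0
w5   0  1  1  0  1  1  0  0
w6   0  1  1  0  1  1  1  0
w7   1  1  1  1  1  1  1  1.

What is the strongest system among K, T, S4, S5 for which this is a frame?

T

Reflexive (axiom T): yes — every world is R-related to itself.
Transitive (axiom 4): no — w5 R w1 and w1 R w3, but not w5 R w3.
Euclidean (axiom 5): no — w0 R w5 and w0 R w3, but not w5 R w3.
So F validates K, T; S4 would additionally require R to be transitive. The strongest is T.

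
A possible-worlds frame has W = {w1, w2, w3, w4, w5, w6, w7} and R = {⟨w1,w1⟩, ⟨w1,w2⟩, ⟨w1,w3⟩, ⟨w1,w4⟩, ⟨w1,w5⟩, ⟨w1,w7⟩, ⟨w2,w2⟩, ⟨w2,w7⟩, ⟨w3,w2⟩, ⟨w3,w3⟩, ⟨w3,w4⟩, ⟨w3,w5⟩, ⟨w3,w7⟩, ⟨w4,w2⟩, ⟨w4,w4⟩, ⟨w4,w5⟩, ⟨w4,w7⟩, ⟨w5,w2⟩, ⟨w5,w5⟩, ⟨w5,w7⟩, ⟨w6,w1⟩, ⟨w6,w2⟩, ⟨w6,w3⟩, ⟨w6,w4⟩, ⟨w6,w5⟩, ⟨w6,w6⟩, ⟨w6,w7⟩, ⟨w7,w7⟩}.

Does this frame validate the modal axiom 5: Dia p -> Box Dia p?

No

The schema 5 characterises exactly the Euclidean frames.
Euclidean: no — w1 R w2 and w1 R w3, but not w2 R w3.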